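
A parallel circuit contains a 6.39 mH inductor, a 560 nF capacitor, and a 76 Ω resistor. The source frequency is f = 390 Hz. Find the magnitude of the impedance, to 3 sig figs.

ω = 2πf = 2450 rad/s
X_L = ωL = 15.7 Ω
X_C = 1/(ωC) = 729 Ω
Parallel: admittances add. Y = 1/R + 1/(jωL) + jωC
Y = (0.0132 − j0.0625) S
|Y| = 0.0639 S → |Z| = 1/|Y| = 15.7 Ω, ∠Z = −∠Y = 78.1°

15.7 Ω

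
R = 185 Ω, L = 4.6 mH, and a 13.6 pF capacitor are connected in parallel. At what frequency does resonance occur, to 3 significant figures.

ω₀ = 1/√(LC) = 1/√(0.0046 × 1.36e-11) = 3.998e+06 rad/s
f₀ = ω₀/(2π) = 636 kHz

636 kHz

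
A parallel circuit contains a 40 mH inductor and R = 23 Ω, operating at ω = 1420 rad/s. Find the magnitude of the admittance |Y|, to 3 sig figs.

46.9 mS

X_L = ωL = 56.8 Ω
Parallel: admittances add. Y = 1/R + 1/(jωL)
Y = (0.0435 − j0.0176) S
|Y| = 0.0469 S → |Z| = 1/|Y| = 21.3 Ω, ∠Z = −∠Y = 22.0°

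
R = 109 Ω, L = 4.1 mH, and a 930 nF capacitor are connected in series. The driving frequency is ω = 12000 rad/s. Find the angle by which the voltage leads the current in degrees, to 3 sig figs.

X_L = ωL = 49.2 Ω
X_C = 1/(ωC) = 89.6 Ω
Net reactance X = X_L − X_C = -40.4 Ω
Z = 109 − j40.4 Ω
|Z| = √(109² + 40.4²) = 116 Ω
∠Z = arctan(-40.4/109) = -20.3°

-20.3°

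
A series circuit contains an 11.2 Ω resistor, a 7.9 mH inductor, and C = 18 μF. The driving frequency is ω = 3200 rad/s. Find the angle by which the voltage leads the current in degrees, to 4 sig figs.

X_L = ωL = 25.28 Ω
X_C = 1/(ωC) = 17.36 Ω
Net reactance X = X_L − X_C = 7.919 Ω
Z = 11.20 + j7.919 Ω
|Z| = √(11.20² + 7.919²) = 13.72 Ω
∠Z = arctan(7.919/11.20) = 35.26°

35.26°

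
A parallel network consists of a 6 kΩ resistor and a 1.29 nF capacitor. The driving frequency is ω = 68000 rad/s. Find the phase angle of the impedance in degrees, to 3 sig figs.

-27.8°

X_C = 1/(ωC) = 11400 Ω
Parallel: admittances add. Y = 1/R + jωC
Y = (0.000167 + j8.77e-05) S
|Y| = 0.000188 S → |Z| = 1/|Y| = 5310 Ω, ∠Z = −∠Y = -27.8°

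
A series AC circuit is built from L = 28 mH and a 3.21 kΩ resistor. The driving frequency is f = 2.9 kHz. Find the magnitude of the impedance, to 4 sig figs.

3250 Ω

ω = 2πf = 18220 rad/s
X_L = ωL = 510.2 Ω
Z = 3210 + j510.2 Ω
|Z| = √(3210² + 510.2²) = 3250 Ω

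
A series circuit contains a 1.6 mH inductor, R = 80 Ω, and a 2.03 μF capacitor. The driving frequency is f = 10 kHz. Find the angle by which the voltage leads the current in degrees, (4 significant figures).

ω = 2πf = 62830 rad/s
X_L = ωL = 100.5 Ω
X_C = 1/(ωC) = 7.840 Ω
Net reactance X = X_L − X_C = 92.69 Ω
Z = 80.00 + j92.69 Ω
|Z| = √(80.00² + 92.69²) = 122.4 Ω
∠Z = arctan(92.69/80.00) = 49.20°

49.20°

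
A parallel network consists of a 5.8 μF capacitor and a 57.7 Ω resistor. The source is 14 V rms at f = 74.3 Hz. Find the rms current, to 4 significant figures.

ω = 2πf = 466.8 rad/s
X_C = 1/(ωC) = 369.3 Ω
Parallel: admittances add. Y = 1/R + jωC
Y = (0.01733 + j0.002708) S
|Y| = 0.01754 S → |Z| = 1/|Y| = 57.01 Ω, ∠Z = −∠Y = -8.880°
I = V/|Z| = 14/57.01 = 245.6 mA

245.6 mA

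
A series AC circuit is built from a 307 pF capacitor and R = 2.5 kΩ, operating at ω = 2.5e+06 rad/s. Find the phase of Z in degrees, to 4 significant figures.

-27.53°

X_C = 1/(ωC) = 1303 Ω
Z = 2500 − j1303 Ω
|Z| = √(2500² + 1303²) = 2819 Ω
∠Z = arctan(-1303/2500) = -27.53°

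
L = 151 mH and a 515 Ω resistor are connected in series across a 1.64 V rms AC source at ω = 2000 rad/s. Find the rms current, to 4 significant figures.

X_L = ωL = 302.0 Ω
Z = 515.0 + j302.0 Ω
|Z| = √(515.0² + 302.0²) = 597.0 Ω
I = V/|Z| = 1.64/597.0 = 2.747 mA

2.747 mA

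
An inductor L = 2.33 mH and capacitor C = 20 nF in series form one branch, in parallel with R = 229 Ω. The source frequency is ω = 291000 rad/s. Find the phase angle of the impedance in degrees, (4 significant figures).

24.34°

X_L = ωL = 678.0 Ω
X_C = 1/(ωC) = 171.8 Ω
Branch 1: Z₁ = R = 229.0 Ω
Branch 2 (series LC): Z₂ = j(X_L − X_C) = j506.2 Ω
Parallel: Z = Z₁Z₂/(Z₁+Z₂), |Z| = 208.6 Ω, ∠Z = 24.34°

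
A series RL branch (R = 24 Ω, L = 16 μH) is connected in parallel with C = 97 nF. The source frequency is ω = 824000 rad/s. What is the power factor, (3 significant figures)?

X_L = ωL = 13.2 Ω
X_C = 1/(ωC) = 12.5 Ω
Branch 1 (R+jX_L): Z₁ = 24.0 + j13.2 Ω, |Z₁| = 27.4 Ω
Branch 2 (−jX_C): Z₂ = −j12.5 Ω
Parallel: Z = Z₁Z₂/(Z₁+Z₂), |Z| = 14.3 Ω, ∠Z = -62.8°
cos φ = cos(-62.8°) = 0.457

0.457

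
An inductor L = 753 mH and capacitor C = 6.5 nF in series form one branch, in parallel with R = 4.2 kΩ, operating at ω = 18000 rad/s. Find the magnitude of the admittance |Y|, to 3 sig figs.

X_L = ωL = 13600 Ω
X_C = 1/(ωC) = 8550 Ω
Branch 1: Z₁ = R = 4200 Ω
Branch 2 (series LC): Z₂ = j(X_L − X_C) = j5010 Ω
Parallel: Z = Z₁Z₂/(Z₁+Z₂), |Z| = 3220 Ω, ∠Z = 40.0°
|Y| = 1/|Z| = 311 μS

311 μS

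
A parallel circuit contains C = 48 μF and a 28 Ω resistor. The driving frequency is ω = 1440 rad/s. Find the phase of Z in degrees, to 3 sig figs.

-62.7°

X_C = 1/(ωC) = 14.5 Ω
Parallel: admittances add. Y = 1/R + jωC
Y = (0.0357 + j0.0691) S
|Y| = 0.0778 S → |Z| = 1/|Y| = 12.9 Ω, ∠Z = −∠Y = -62.7°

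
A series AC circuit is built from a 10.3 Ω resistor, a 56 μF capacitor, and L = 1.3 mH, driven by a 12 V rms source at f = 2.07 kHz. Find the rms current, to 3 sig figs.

644 mA

ω = 2πf = 13010 rad/s
X_L = ωL = 16.9 Ω
X_C = 1/(ωC) = 1.37 Ω
Net reactance X = X_L − X_C = 15.5 Ω
Z = 10.3 + j15.5 Ω
|Z| = √(10.3² + 15.5²) = 18.6 Ω
I = V/|Z| = 12/18.6 = 644 mA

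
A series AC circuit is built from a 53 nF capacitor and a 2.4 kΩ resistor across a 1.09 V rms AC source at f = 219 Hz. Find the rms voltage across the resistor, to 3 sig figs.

ω = 2πf = 1376 rad/s
X_C = 1/(ωC) = 13700 Ω
Z = 2400 − j13700 Ω
|Z| = √(2400² + 13700²) = 13900 Ω
I = V/|Z| = 78.3 μA
V_R = I·|Z_R| = 7.83e-05 × 2400 = 0.188 V

0.188 V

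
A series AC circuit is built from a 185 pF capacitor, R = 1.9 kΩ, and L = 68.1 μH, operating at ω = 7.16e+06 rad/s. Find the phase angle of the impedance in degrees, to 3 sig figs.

-8.01°

X_L = ωL = 488 Ω
X_C = 1/(ωC) = 755 Ω
Net reactance X = X_L − X_C = -267 Ω
Z = 1900 − j267 Ω
|Z| = √(1900² + 267²) = 1920 Ω
∠Z = arctan(-267/1900) = -8.01°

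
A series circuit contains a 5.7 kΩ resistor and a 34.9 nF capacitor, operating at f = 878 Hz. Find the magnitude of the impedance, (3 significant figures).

7710 Ω

ω = 2πf = 5517 rad/s
X_C = 1/(ωC) = 5190 Ω
Z = 5700 − j5190 Ω
|Z| = √(5700² + 5190²) = 7710 Ω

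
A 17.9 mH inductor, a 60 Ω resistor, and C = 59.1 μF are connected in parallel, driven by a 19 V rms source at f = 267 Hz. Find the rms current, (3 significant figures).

1.29 A

ω = 2πf = 1678 rad/s
X_L = ωL = 30.0 Ω
X_C = 1/(ωC) = 10.1 Ω
Parallel: admittances add. Y = 1/R + 1/(jωL) + jωC
Y = (0.0167 + j0.0658) S
|Y| = 0.0679 S → |Z| = 1/|Y| = 14.7 Ω, ∠Z = −∠Y = -75.8°
I = V/|Z| = 19/14.7 = 1.29 A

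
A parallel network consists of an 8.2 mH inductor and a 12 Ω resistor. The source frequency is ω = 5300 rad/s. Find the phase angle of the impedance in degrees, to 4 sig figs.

15.44°

X_L = ωL = 43.46 Ω
Parallel: admittances add. Y = 1/R + 1/(jωL)
Y = (0.08333 − j0.02301) S
|Y| = 0.08645 S → |Z| = 1/|Y| = 11.57 Ω, ∠Z = −∠Y = 15.44°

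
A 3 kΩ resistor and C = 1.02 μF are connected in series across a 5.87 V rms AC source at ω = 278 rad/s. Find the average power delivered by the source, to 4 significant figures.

4.822 mW

X_C = 1/(ωC) = 3527 Ω
Z = 3000 − j3527 Ω
|Z| = √(3000² + 3527²) = 4630 Ω
∠Z = arctan(-3527/3000) = -49.61°
I = V/|Z| = 1.268 mA
P = VI cos φ = 5.87 × 0.001268 × cos(-49.61°) = 4.822 mW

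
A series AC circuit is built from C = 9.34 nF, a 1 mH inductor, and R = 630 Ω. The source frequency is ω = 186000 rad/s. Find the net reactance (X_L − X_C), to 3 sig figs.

-390 Ω

X_L = ωL = 186 Ω
X_C = 1/(ωC) = 576 Ω
X = 186 − 576 = -390 Ω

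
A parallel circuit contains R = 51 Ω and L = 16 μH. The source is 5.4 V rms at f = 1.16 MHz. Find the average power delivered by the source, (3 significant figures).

572 mW

ω = 2πf = 7.288e+06 rad/s
X_L = ωL = 117 Ω
Parallel: admittances add. Y = 1/R + 1/(jωL)
Y = (0.0196 − j0.00858) S
|Y| = 0.0214 S → |Z| = 1/|Y| = 46.7 Ω, ∠Z = −∠Y = 23.6°
I = V/|Z| = 116 mA
P = VI cos φ = 5.4 × 0.116 × cos(23.6°) = 572 mW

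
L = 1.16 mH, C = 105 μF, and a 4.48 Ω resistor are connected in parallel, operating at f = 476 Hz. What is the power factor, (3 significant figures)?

0.993

ω = 2πf = 2991 rad/s
X_L = ωL = 3.47 Ω
X_C = 1/(ωC) = 3.18 Ω
Parallel: admittances add. Y = 1/R + 1/(jωL) + jωC
Y = (0.223 + j0.0258) S
|Y| = 0.225 S → |Z| = 1/|Y| = 4.45 Ω, ∠Z = −∠Y = -6.59°
cos φ = cos(-6.59°) = 0.993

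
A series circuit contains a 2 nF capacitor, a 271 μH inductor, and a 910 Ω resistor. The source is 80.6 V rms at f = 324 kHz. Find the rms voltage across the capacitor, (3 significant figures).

ω = 2πf = 2.036e+06 rad/s
X_L = ωL = 552 Ω
X_C = 1/(ωC) = 246 Ω
Net reactance X = X_L − X_C = 306 Ω
Z = 910 + j306 Ω
|Z| = √(910² + 306²) = 960 Ω
I = V/|Z| = 83.9 mA
V_C = I·|Z_C| = 0.0839 × 246 = 20.6 V

20.6 V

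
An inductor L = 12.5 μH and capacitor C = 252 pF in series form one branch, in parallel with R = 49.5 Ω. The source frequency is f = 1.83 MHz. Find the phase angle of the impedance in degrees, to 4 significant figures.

-13.81°

ω = 2πf = 1.15e+07 rad/s
X_L = ωL = 143.7 Ω
X_C = 1/(ωC) = 345.1 Ω
Branch 1: Z₁ = R = 49.50 Ω
Branch 2 (series LC): Z₂ = j(X_L − X_C) = −j201.4 Ω
Parallel: Z = Z₁Z₂/(Z₁+Z₂), |Z| = 48.07 Ω, ∠Z = -13.81°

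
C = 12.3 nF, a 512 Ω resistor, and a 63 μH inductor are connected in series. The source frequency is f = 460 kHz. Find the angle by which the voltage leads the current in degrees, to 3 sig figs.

ω = 2πf = 2.89e+06 rad/s
X_L = ωL = 182 Ω
X_C = 1/(ωC) = 28.1 Ω
Net reactance X = X_L − X_C = 154 Ω
Z = 512 + j154 Ω
|Z| = √(512² + 154²) = 535 Ω
∠Z = arctan(154/512) = 16.7°

16.7°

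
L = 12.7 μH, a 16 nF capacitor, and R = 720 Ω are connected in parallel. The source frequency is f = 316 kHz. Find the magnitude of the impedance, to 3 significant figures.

125 Ω

ω = 2πf = 1.985e+06 rad/s
X_L = ωL = 25.2 Ω
X_C = 1/(ωC) = 31.5 Ω
Parallel: admittances add. Y = 1/R + 1/(jωL) + jωC
Y = (0.00139 − j0.00789) S
|Y| = 0.00801 S → |Z| = 1/|Y| = 125 Ω, ∠Z = −∠Y = 80.0°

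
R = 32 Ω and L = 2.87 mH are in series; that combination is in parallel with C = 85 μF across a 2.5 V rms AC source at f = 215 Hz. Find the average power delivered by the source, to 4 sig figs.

192.5 mW

ω = 2πf = 1351 rad/s
X_L = ωL = 3.877 Ω
X_C = 1/(ωC) = 8.709 Ω
Branch 1 (R+jX_L): Z₁ = 32.00 + j3.877 Ω, |Z₁| = 32.23 Ω
Branch 2 (−jX_C): Z₂ = −j8.709 Ω
Parallel: Z = Z₁Z₂/(Z₁+Z₂), |Z| = 8.674 Ω, ∠Z = -74.51°
I = V/|Z| = 288.2 mA
P = VI cos φ = 2.5 × 0.2882 × cos(-74.51°) = 192.5 mW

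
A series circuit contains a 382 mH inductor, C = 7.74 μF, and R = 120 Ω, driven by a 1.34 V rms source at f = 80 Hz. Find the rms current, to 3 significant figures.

ω = 2πf = 502.7 rad/s
X_L = ωL = 192 Ω
X_C = 1/(ωC) = 257 Ω
Net reactance X = X_L − X_C = -65.0 Ω
Z = 120 − j65.0 Ω
|Z| = √(120² + 65.0²) = 136 Ω
I = V/|Z| = 1.34/136 = 9.82 mA

9.82 mA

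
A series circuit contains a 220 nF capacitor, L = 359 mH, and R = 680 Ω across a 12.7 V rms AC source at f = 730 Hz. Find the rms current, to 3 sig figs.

13.4 mA

ω = 2πf = 4587 rad/s
X_L = ωL = 1650 Ω
X_C = 1/(ωC) = 991 Ω
Net reactance X = X_L − X_C = 656 Ω
Z = 680 + j656 Ω
|Z| = √(680² + 656²) = 945 Ω
I = V/|Z| = 12.7/945 = 13.4 mA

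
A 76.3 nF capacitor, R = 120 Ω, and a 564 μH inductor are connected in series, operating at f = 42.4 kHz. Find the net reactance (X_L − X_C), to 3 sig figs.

101 Ω

ω = 2πf = 266400 rad/s
X_L = ωL = 150 Ω
X_C = 1/(ωC) = 49.2 Ω
X = 150 − 49.2 = 101 Ω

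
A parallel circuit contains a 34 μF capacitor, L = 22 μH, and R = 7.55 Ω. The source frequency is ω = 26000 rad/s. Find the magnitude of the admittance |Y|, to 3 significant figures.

X_L = ωL = 0.572 Ω
X_C = 1/(ωC) = 1.13 Ω
Parallel: admittances add. Y = 1/R + 1/(jωL) + jωC
Y = (0.132 − j0.864) S
|Y| = 0.874 S → |Z| = 1/|Y| = 1.14 Ω, ∠Z = −∠Y = 81.3°

874 mS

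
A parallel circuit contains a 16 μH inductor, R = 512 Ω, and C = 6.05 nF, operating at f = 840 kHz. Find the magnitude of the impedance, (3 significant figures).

49.5 Ω

ω = 2πf = 5.278e+06 rad/s
X_L = ωL = 84.4 Ω
X_C = 1/(ωC) = 31.3 Ω
Parallel: admittances add. Y = 1/R + 1/(jωL) + jωC
Y = (0.00195 + j0.0201) S
|Y| = 0.0202 S → |Z| = 1/|Y| = 49.5 Ω, ∠Z = −∠Y = -84.4°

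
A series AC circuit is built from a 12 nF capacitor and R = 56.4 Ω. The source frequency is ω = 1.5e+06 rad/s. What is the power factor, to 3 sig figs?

0.712

X_C = 1/(ωC) = 55.6 Ω
Z = 56.4 − j55.6 Ω
|Z| = √(56.4² + 55.6²) = 79.2 Ω
∠Z = arctan(-55.6/56.4) = -44.6°
cos φ = cos(-44.6°) = 0.712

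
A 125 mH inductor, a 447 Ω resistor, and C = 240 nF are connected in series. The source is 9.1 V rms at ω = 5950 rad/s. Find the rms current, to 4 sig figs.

X_L = ωL = 743.8 Ω
X_C = 1/(ωC) = 700.3 Ω
Net reactance X = X_L − X_C = 43.47 Ω
Z = 447.0 + j43.47 Ω
|Z| = √(447.0² + 43.47²) = 449.1 Ω
I = V/|Z| = 9.1/449.1 = 20.26 mA

20.26 mA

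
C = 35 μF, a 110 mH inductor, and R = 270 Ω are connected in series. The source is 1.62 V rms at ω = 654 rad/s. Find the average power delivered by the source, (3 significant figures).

9.61 mW

X_L = ωL = 71.9 Ω
X_C = 1/(ωC) = 43.7 Ω
Net reactance X = X_L − X_C = 28.3 Ω
Z = 270 + j28.3 Ω
|Z| = √(270² + 28.3²) = 271 Ω
∠Z = arctan(28.3/270) = 5.97°
I = V/|Z| = 5.97 mA
P = VI cos φ = 1.62 × 0.00597 × cos(5.97°) = 9.61 mW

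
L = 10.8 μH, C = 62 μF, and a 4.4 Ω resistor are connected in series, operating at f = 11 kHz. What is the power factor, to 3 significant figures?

0.993

ω = 2πf = 69120 rad/s
X_L = ωL = 0.746 Ω
X_C = 1/(ωC) = 0.233 Ω
Net reactance X = X_L − X_C = 0.513 Ω
Z = 4.40 + j0.513 Ω
|Z| = √(4.40² + 0.513²) = 4.43 Ω
∠Z = arctan(0.513/4.40) = 6.65°
cos φ = cos(6.65°) = 0.993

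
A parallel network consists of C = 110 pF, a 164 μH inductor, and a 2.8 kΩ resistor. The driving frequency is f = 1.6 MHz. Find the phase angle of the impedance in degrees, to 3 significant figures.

ω = 2πf = 1.005e+07 rad/s
X_L = ωL = 1650 Ω
X_C = 1/(ωC) = 904 Ω
Parallel: admittances add. Y = 1/R + 1/(jωL) + jωC
Y = (0.000357 + j0.000499) S
|Y| = 0.000614 S → |Z| = 1/|Y| = 1630 Ω, ∠Z = −∠Y = -54.4°

-54.4°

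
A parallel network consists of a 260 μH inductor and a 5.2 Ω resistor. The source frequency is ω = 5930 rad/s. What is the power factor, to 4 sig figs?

X_L = ωL = 1.542 Ω
Parallel: admittances add. Y = 1/R + 1/(jωL)
Y = (0.1923 − j0.6486) S
|Y| = 0.6765 S → |Z| = 1/|Y| = 1.478 Ω, ∠Z = −∠Y = 73.48°
cos φ = cos(73.48°) = 0.2843

0.2843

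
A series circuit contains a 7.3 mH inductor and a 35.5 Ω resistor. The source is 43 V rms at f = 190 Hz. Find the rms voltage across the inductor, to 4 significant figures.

10.25 V

ω = 2πf = 1194 rad/s
X_L = ωL = 8.715 Ω
Z = 35.50 + j8.715 Ω
|Z| = √(35.50² + 8.715²) = 36.55 Ω
I = V/|Z| = 1.176 A
V_L = I·|Z_L| = 1.176 × 8.715 = 10.25 V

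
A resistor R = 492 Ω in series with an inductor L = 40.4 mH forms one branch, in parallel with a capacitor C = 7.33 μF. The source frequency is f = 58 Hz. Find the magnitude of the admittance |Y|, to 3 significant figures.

3.31 mS

ω = 2πf = 364.4 rad/s
X_L = ωL = 14.7 Ω
X_C = 1/(ωC) = 374 Ω
Branch 1 (R+jX_L): Z₁ = 492 + j14.7 Ω, |Z₁| = 492 Ω
Branch 2 (−jX_C): Z₂ = −j374 Ω
Parallel: Z = Z₁Z₂/(Z₁+Z₂), |Z| = 302 Ω, ∠Z = -52.1°
|Y| = 1/|Z| = 3.31 mS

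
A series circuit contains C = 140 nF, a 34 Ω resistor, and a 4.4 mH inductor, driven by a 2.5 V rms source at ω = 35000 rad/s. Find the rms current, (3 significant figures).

X_L = ωL = 154 Ω
X_C = 1/(ωC) = 204 Ω
Net reactance X = X_L − X_C = -50.1 Ω
Z = 34.0 − j50.1 Ω
|Z| = √(34.0² + 50.1²) = 60.5 Ω
I = V/|Z| = 2.5/60.5 = 41.3 mA

41.3 mA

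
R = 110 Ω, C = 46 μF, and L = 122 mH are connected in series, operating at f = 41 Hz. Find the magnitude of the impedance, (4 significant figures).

ω = 2πf = 257.6 rad/s
X_L = ωL = 31.43 Ω
X_C = 1/(ωC) = 84.39 Ω
Net reactance X = X_L − X_C = -52.96 Ω
Z = 110.0 − j52.96 Ω
|Z| = √(110.0² + 52.96²) = 122.1 Ω

122.1 Ω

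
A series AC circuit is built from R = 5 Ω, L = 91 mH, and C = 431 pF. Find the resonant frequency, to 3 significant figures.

25.4 kHz

ω₀ = 1/√(LC) = 1/√(0.091 × 4.31e-10) = 159700 rad/s
f₀ = ω₀/(2π) = 25.4 kHz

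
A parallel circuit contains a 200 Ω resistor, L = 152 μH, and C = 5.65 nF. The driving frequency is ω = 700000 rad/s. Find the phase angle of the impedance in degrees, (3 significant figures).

47.4°

X_L = ωL = 106 Ω
X_C = 1/(ωC) = 253 Ω
Parallel: admittances add. Y = 1/R + 1/(jωL) + jωC
Y = (0.00500 − j0.00544) S
|Y| = 0.00739 S → |Z| = 1/|Y| = 135 Ω, ∠Z = −∠Y = 47.4°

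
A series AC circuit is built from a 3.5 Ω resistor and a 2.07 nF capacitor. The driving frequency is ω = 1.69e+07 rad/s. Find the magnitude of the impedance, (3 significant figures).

X_C = 1/(ωC) = 28.6 Ω
Z = 3.50 − j28.6 Ω
|Z| = √(3.50² + 28.6²) = 28.8 Ω

28.8 Ω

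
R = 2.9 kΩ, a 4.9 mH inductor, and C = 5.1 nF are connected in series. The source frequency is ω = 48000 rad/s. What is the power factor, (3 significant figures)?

X_L = ωL = 235 Ω
X_C = 1/(ωC) = 4080 Ω
Net reactance X = X_L − X_C = -3850 Ω
Z = 2900 − j3850 Ω
|Z| = √(2900² + 3850²) = 4820 Ω
∠Z = arctan(-3850/2900) = -53.0°
cos φ = cos(-53.0°) = 0.602

0.602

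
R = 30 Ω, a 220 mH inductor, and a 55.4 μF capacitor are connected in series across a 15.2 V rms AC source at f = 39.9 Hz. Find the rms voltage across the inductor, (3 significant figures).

ω = 2πf = 250.7 rad/s
X_L = ωL = 55.2 Ω
X_C = 1/(ωC) = 72.0 Ω
Net reactance X = X_L − X_C = -16.8 Ω
Z = 30.0 − j16.8 Ω
|Z| = √(30.0² + 16.8²) = 34.4 Ω
I = V/|Z| = 442 mA
V_L = I·|Z_L| = 0.442 × 55.2 = 24.4 V

24.4 V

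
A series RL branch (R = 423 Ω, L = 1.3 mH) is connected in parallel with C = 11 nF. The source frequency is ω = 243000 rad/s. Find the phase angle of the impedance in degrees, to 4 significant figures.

-45.41°

X_L = ωL = 315.9 Ω
X_C = 1/(ωC) = 374.1 Ω
Branch 1 (R+jX_L): Z₁ = 423.0 + j315.9 Ω, |Z₁| = 527.9 Ω
Branch 2 (−jX_C): Z₂ = −j374.1 Ω
Parallel: Z = Z₁Z₂/(Z₁+Z₂), |Z| = 462.6 Ω, ∠Z = -45.41°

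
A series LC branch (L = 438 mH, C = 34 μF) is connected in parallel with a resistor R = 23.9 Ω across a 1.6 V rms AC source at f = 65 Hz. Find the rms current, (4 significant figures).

ω = 2πf = 408.4 rad/s
X_L = ωL = 178.9 Ω
X_C = 1/(ωC) = 72.02 Ω
Branch 1: Z₁ = R = 23.90 Ω
Branch 2 (series LC): Z₂ = j(X_L − X_C) = j106.9 Ω
Parallel: Z = Z₁Z₂/(Z₁+Z₂), |Z| = 23.32 Ω, ∠Z = 12.61°
I = V/|Z| = 1.6/23.32 = 68.60 mA

68.60 mA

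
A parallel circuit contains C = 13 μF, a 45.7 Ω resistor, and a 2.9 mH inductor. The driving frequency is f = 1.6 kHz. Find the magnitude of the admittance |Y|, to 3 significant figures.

ω = 2πf = 10050 rad/s
X_L = ωL = 29.2 Ω
X_C = 1/(ωC) = 7.65 Ω
Parallel: admittances add. Y = 1/R + 1/(jωL) + jωC
Y = (0.0219 + j0.0964) S
|Y| = 0.0988 S → |Z| = 1/|Y| = 10.1 Ω, ∠Z = −∠Y = -77.2°

98.8 mS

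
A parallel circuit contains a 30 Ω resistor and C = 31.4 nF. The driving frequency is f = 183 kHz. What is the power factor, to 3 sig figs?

ω = 2πf = 1.15e+06 rad/s
X_C = 1/(ωC) = 27.7 Ω
Parallel: admittances add. Y = 1/R + jωC
Y = (0.0333 + j0.0361) S
|Y| = 0.0491 S → |Z| = 1/|Y| = 20.4 Ω, ∠Z = −∠Y = -47.3°
cos φ = cos(-47.3°) = 0.678

0.678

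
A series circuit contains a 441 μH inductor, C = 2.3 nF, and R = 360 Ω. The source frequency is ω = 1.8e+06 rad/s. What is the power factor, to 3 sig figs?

0.546

X_L = ωL = 794 Ω
X_C = 1/(ωC) = 242 Ω
Net reactance X = X_L − X_C = 552 Ω
Z = 360 + j552 Ω
|Z| = √(360² + 552²) = 659 Ω
∠Z = arctan(552/360) = 56.9°
cos φ = cos(56.9°) = 0.546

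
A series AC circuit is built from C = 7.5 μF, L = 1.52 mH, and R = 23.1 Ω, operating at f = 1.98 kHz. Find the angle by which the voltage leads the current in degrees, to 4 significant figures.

19.53°

ω = 2πf = 12440 rad/s
X_L = ωL = 18.91 Ω
X_C = 1/(ωC) = 10.72 Ω
Net reactance X = X_L − X_C = 8.192 Ω
Z = 23.10 + j8.192 Ω
|Z| = √(23.10² + 8.192²) = 24.51 Ω
∠Z = arctan(8.192/23.10) = 19.53°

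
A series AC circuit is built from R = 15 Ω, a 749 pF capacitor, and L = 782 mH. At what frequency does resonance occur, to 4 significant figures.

6.576 kHz

ω₀ = 1/√(LC) = 1/√(0.782 × 7.49e-10) = 41320 rad/s
f₀ = ω₀/(2π) = 6.576 kHz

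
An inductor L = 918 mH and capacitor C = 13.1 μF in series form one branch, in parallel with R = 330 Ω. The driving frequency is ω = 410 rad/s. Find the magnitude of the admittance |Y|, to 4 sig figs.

X_L = ωL = 376.4 Ω
X_C = 1/(ωC) = 186.2 Ω
Branch 1: Z₁ = R = 330.0 Ω
Branch 2 (series LC): Z₂ = j(X_L − X_C) = j190.2 Ω
Parallel: Z = Z₁Z₂/(Z₁+Z₂), |Z| = 164.8 Ω, ∠Z = 60.04°
|Y| = 1/|Z| = 6.069 mS

6.069 mS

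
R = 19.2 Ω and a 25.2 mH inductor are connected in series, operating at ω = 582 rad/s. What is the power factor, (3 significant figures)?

X_L = ωL = 14.7 Ω
Z = 19.2 + j14.7 Ω
|Z| = √(19.2² + 14.7²) = 24.2 Ω
∠Z = arctan(14.7/19.2) = 37.4°
cos φ = cos(37.4°) = 0.795

0.795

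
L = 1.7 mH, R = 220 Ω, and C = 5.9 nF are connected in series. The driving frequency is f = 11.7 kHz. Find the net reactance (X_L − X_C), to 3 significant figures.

-2180 Ω

ω = 2πf = 73510 rad/s
X_L = ωL = 125 Ω
X_C = 1/(ωC) = 2310 Ω
X = 125 − 2310 = -2180 Ω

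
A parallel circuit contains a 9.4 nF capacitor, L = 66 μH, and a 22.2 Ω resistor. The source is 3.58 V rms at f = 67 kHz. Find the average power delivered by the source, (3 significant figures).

577 mW

ω = 2πf = 421000 rad/s
X_L = ωL = 27.8 Ω
X_C = 1/(ωC) = 253 Ω
Parallel: admittances add. Y = 1/R + 1/(jωL) + jωC
Y = (0.0450 − j0.0320) S
|Y| = 0.0553 S → |Z| = 1/|Y| = 18.1 Ω, ∠Z = −∠Y = 35.4°
I = V/|Z| = 198 mA
P = VI cos φ = 3.58 × 0.198 × cos(35.4°) = 577 mW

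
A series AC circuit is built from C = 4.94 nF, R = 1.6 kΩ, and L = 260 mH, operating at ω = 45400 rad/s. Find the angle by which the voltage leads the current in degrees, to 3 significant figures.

77.7°

X_L = ωL = 11800 Ω
X_C = 1/(ωC) = 4460 Ω
Net reactance X = X_L − X_C = 7350 Ω
Z = 1600 + j7350 Ω
|Z| = √(1600² + 7350²) = 7520 Ω
∠Z = arctan(7350/1600) = 77.7°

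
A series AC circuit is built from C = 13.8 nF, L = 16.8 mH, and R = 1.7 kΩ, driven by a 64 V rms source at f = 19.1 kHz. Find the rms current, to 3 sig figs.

29.0 mA

ω = 2πf = 120000 rad/s
X_L = ωL = 2020 Ω
X_C = 1/(ωC) = 604 Ω
Net reactance X = X_L − X_C = 1410 Ω
Z = 1700 + j1410 Ω
|Z| = √(1700² + 1410²) = 2210 Ω
I = V/|Z| = 64/2210 = 29.0 mA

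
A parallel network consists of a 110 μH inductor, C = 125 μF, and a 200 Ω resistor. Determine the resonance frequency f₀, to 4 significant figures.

1.357 kHz

ω₀ = 1/√(LC) = 1/√(0.00011 × 0.000125) = 8528 rad/s
f₀ = ω₀/(2π) = 1.357 kHz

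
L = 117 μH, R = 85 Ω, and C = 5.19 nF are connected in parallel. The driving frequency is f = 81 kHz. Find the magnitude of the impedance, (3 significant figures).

54.3 Ω

ω = 2πf = 508900 rad/s
X_L = ωL = 59.5 Ω
X_C = 1/(ωC) = 379 Ω
Parallel: admittances add. Y = 1/R + 1/(jωL) + jωC
Y = (0.0118 − j0.0142) S
|Y| = 0.0184 S → |Z| = 1/|Y| = 54.3 Ω, ∠Z = −∠Y = 50.3°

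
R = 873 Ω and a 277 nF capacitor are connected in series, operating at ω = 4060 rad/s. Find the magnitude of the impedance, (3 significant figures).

1250 Ω

X_C = 1/(ωC) = 889 Ω
Z = 873 − j889 Ω
|Z| = √(873² + 889²) = 1250 Ω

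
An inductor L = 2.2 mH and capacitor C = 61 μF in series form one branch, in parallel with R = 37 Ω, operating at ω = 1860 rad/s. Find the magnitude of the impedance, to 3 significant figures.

X_L = ωL = 4.09 Ω
X_C = 1/(ωC) = 8.81 Ω
Branch 1: Z₁ = R = 37.0 Ω
Branch 2 (series LC): Z₂ = j(X_L − X_C) = −j4.72 Ω
Parallel: Z = Z₁Z₂/(Z₁+Z₂), |Z| = 4.68 Ω, ∠Z = -82.7°

4.68 Ω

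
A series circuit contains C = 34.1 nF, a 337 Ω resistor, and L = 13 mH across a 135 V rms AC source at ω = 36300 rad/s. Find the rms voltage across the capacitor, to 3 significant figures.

229 V

X_L = ωL = 472 Ω
X_C = 1/(ωC) = 808 Ω
Net reactance X = X_L − X_C = -336 Ω
Z = 337 − j336 Ω
|Z| = √(337² + 336²) = 476 Ω
I = V/|Z| = 284 mA
V_C = I·|Z_C| = 0.284 × 808 = 229 V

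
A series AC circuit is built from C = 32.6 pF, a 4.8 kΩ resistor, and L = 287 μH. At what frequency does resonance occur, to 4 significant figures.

1.645 MHz

ω₀ = 1/√(LC) = 1/√(0.000287 × 3.26e-11) = 1.034e+07 rad/s
f₀ = ω₀/(2π) = 1.645 MHz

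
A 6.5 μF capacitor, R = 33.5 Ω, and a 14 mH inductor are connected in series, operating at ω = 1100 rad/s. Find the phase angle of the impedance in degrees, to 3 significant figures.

X_L = ωL = 15.4 Ω
X_C = 1/(ωC) = 140 Ω
Net reactance X = X_L − X_C = -124 Ω
Z = 33.5 − j124 Ω
|Z| = √(33.5² + 124²) = 129 Ω
∠Z = arctan(-124/33.5) = -74.9°

-74.9°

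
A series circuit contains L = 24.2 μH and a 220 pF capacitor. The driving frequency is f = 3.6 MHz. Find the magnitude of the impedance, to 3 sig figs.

346 Ω

ω = 2πf = 2.262e+07 rad/s
X_L = ωL = 547 Ω
X_C = 1/(ωC) = 201 Ω
Net reactance X = X_L − X_C = 346 Ω
Z = j346 Ω
|Z| = √(0² + 346²) = 346 Ω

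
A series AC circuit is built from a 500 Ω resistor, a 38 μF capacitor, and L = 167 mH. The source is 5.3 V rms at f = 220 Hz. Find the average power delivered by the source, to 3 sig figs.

47.6 mW

ω = 2πf = 1382 rad/s
X_L = ωL = 231 Ω
X_C = 1/(ωC) = 19.0 Ω
Net reactance X = X_L − X_C = 212 Ω
Z = 500 + j212 Ω
|Z| = √(500² + 212²) = 543 Ω
∠Z = arctan(212/500) = 23.0°
I = V/|Z| = 9.76 mA
P = VI cos φ = 5.3 × 0.00976 × cos(23.0°) = 47.6 mW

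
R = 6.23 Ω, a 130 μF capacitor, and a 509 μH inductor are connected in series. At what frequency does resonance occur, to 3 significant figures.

ω₀ = 1/√(LC) = 1/√(0.000509 × 0.00013) = 3887 rad/s
f₀ = ω₀/(2π) = 619 Hz

619 Hz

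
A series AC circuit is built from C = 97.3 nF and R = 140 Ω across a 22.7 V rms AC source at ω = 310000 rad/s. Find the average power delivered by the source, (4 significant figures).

X_C = 1/(ωC) = 33.15 Ω
Z = 140.0 − j33.15 Ω
|Z| = √(140.0² + 33.15²) = 143.9 Ω
∠Z = arctan(-33.15/140.0) = -13.32°
I = V/|Z| = 157.8 mA
P = VI cos φ = 22.7 × 0.1578 × cos(-13.32°) = 3.485 W

3.485 W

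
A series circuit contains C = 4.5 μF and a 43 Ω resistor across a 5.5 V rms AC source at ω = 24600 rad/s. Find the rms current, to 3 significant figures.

125 mA

X_C = 1/(ωC) = 9.03 Ω
Z = 43.0 − j9.03 Ω
|Z| = √(43.0² + 9.03²) = 43.9 Ω
I = V/|Z| = 5.5/43.9 = 125 mA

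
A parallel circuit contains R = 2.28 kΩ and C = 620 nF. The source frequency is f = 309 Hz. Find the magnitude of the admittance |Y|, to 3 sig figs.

1.28 mS

ω = 2πf = 1942 rad/s
X_C = 1/(ωC) = 831 Ω
Parallel: admittances add. Y = 1/R + jωC
Y = (0.000439 + j0.00120) S
|Y| = 0.00128 S → |Z| = 1/|Y| = 781 Ω, ∠Z = −∠Y = -70.0°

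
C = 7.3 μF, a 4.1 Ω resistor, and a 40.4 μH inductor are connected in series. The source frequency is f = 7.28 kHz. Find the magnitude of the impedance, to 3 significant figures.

4.26 Ω

ω = 2πf = 45740 rad/s
X_L = ωL = 1.85 Ω
X_C = 1/(ωC) = 2.99 Ω
Net reactance X = X_L − X_C = -1.15 Ω
Z = 4.10 − j1.15 Ω
|Z| = √(4.10² + 1.15²) = 4.26 Ω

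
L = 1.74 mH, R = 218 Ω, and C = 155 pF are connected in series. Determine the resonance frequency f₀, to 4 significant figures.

ω₀ = 1/√(LC) = 1/√(0.00174 × 1.55e-10) = 1.926e+06 rad/s
f₀ = ω₀/(2π) = 306.5 kHz

306.5 kHz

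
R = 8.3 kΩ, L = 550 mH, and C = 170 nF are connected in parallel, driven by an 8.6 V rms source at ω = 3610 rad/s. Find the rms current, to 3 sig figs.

1.40 mA

X_L = ωL = 1990 Ω
X_C = 1/(ωC) = 1630 Ω
Parallel: admittances add. Y = 1/R + 1/(jωL) + jωC
Y = (0.000120 + j0.000110) S
|Y| = 0.000163 S → |Z| = 1/|Y| = 6130 Ω, ∠Z = −∠Y = -42.4°
I = V/|Z| = 8.6/6130 = 1.40 mA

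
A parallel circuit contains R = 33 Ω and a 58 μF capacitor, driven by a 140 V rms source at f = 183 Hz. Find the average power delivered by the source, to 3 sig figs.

ω = 2πf = 1150 rad/s
X_C = 1/(ωC) = 15.0 Ω
Parallel: admittances add. Y = 1/R + jωC
Y = (0.0303 + j0.0667) S
|Y| = 0.0733 S → |Z| = 1/|Y| = 13.7 Ω, ∠Z = −∠Y = -65.6°
I = V/|Z| = 10.3 A
P = VI cos φ = 140 × 10.3 × cos(-65.6°) = 594 W

594 W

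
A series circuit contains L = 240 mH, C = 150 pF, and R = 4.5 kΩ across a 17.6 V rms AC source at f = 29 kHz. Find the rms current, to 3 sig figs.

2.08 mA

ω = 2πf = 182200 rad/s
X_L = ωL = 43700 Ω
X_C = 1/(ωC) = 36600 Ω
Net reactance X = X_L − X_C = 7140 Ω
Z = 4500 + j7140 Ω
|Z| = √(4500² + 7140²) = 8440 Ω
I = V/|Z| = 17.6/8440 = 2.08 mA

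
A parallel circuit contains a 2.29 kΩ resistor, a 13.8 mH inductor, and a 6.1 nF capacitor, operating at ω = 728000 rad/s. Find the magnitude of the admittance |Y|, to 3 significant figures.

4.36 mS

X_L = ωL = 10000 Ω
X_C = 1/(ωC) = 225 Ω
Parallel: admittances add. Y = 1/R + 1/(jωL) + jωC
Y = (0.000437 + j0.00434) S
|Y| = 0.00436 S → |Z| = 1/|Y| = 229 Ω, ∠Z = −∠Y = -84.3°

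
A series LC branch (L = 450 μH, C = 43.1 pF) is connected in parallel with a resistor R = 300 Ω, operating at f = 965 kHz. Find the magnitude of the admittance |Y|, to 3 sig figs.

3.46 mS

ω = 2πf = 6.063e+06 rad/s
X_L = ωL = 2730 Ω
X_C = 1/(ωC) = 3830 Ω
Branch 1: Z₁ = R = 300 Ω
Branch 2 (series LC): Z₂ = j(X_L − X_C) = −j1100 Ω
Parallel: Z = Z₁Z₂/(Z₁+Z₂), |Z| = 289 Ω, ∠Z = -15.3°
|Y| = 1/|Z| = 3.46 mS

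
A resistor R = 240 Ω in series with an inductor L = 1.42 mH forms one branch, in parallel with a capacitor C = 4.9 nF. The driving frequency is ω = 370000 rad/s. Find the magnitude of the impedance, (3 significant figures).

1320 Ω

X_L = ωL = 525 Ω
X_C = 1/(ωC) = 552 Ω
Branch 1 (R+jX_L): Z₁ = 240 + j525 Ω, |Z₁| = 578 Ω
Branch 2 (−jX_C): Z₂ = −j552 Ω
Parallel: Z = Z₁Z₂/(Z₁+Z₂), |Z| = 1320 Ω, ∠Z = -18.3°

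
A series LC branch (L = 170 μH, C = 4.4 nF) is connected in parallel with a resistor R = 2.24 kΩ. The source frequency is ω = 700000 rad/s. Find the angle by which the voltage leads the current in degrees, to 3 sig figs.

-84.8°

X_L = ωL = 119 Ω
X_C = 1/(ωC) = 325 Ω
Branch 1: Z₁ = R = 2240 Ω
Branch 2 (series LC): Z₂ = j(X_L − X_C) = −j206 Ω
Parallel: Z = Z₁Z₂/(Z₁+Z₂), |Z| = 205 Ω, ∠Z = -84.8°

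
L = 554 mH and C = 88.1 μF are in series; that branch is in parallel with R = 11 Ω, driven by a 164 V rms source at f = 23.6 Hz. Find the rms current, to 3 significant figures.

ω = 2πf = 148.3 rad/s
X_L = ωL = 82.1 Ω
X_C = 1/(ωC) = 76.5 Ω
Branch 1: Z₁ = R = 11.0 Ω
Branch 2 (series LC): Z₂ = j(X_L − X_C) = j5.60 Ω
Parallel: Z = Z₁Z₂/(Z₁+Z₂), |Z| = 4.99 Ω, ∠Z = 63.0°
I = V/|Z| = 164/4.99 = 32.9 A

32.9 A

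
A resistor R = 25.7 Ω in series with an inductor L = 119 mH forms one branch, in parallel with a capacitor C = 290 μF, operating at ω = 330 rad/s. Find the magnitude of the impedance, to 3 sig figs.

X_L = ωL = 39.3 Ω
X_C = 1/(ωC) = 10.4 Ω
Branch 1 (R+jX_L): Z₁ = 25.7 + j39.3 Ω, |Z₁| = 46.9 Ω
Branch 2 (−jX_C): Z₂ = −j10.4 Ω
Parallel: Z = Z₁Z₂/(Z₁+Z₂), |Z| = 12.7 Ω, ∠Z = -81.5°

12.7 Ω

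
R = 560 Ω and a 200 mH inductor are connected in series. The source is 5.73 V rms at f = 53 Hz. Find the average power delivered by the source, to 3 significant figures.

57.8 mW

ω = 2πf = 333.0 rad/s
X_L = ωL = 66.6 Ω
Z = 560 + j66.6 Ω
|Z| = √(560² + 66.6²) = 564 Ω
∠Z = arctan(66.6/560) = 6.78°
I = V/|Z| = 10.2 mA
P = VI cos φ = 5.73 × 0.0102 × cos(6.78°) = 57.8 mW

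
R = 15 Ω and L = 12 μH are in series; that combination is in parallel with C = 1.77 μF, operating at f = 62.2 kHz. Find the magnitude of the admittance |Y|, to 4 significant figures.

675.5 mS

ω = 2πf = 390800 rad/s
X_L = ωL = 4.690 Ω
X_C = 1/(ωC) = 1.446 Ω
Branch 1 (R+jX_L): Z₁ = 15.00 + j4.690 Ω, |Z₁| = 15.72 Ω
Branch 2 (−jX_C): Z₂ = −j1.446 Ω
Parallel: Z = Z₁Z₂/(Z₁+Z₂), |Z| = 1.480 Ω, ∠Z = -84.84°
|Y| = 1/|Z| = 675.5 mS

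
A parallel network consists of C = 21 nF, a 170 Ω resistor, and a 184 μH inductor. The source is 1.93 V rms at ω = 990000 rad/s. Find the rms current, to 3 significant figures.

X_L = ωL = 182 Ω
X_C = 1/(ωC) = 48.1 Ω
Parallel: admittances add. Y = 1/R + 1/(jωL) + jωC
Y = (0.00588 + j0.0153) S
|Y| = 0.0164 S → |Z| = 1/|Y| = 61.0 Ω, ∠Z = −∠Y = -69.0°
I = V/|Z| = 1.93/61.0 = 31.6 mA

31.6 mA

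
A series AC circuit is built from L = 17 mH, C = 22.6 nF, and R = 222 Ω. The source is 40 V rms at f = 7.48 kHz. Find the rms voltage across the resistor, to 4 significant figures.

ω = 2πf = 47000 rad/s
X_L = ωL = 799.0 Ω
X_C = 1/(ωC) = 941.5 Ω
Net reactance X = X_L − X_C = -142.5 Ω
Z = 222.0 − j142.5 Ω
|Z| = √(222.0² + 142.5²) = 263.8 Ω
I = V/|Z| = 151.6 mA
V_R = I·|Z_R| = 0.1516 × 222.0 = 33.66 V

33.66 V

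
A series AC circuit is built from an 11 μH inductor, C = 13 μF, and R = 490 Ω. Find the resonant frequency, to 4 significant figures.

13.31 kHz

ω₀ = 1/√(LC) = 1/√(1.1e-05 × 1.3e-05) = 83620 rad/s
f₀ = ω₀/(2π) = 13.31 kHz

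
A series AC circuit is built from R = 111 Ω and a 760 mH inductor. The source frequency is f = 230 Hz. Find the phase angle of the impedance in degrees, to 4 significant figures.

84.23°

ω = 2πf = 1445 rad/s
X_L = ωL = 1098 Ω
Z = 111.0 + j1098 Ω
|Z| = √(111.0² + 1098²) = 1104 Ω
∠Z = arctan(1098/111.0) = 84.23°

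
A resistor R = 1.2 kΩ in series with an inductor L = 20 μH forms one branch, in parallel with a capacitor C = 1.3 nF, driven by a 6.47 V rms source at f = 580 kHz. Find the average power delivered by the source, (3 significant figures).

34.8 mW

ω = 2πf = 3.644e+06 rad/s
X_L = ωL = 72.9 Ω
X_C = 1/(ωC) = 211 Ω
Branch 1 (R+jX_L): Z₁ = 1200 + j72.9 Ω, |Z₁| = 1200 Ω
Branch 2 (−jX_C): Z₂ = −j211 Ω
Parallel: Z = Z₁Z₂/(Z₁+Z₂), |Z| = 210 Ω, ∠Z = -80.0°
I = V/|Z| = 30.8 mA
P = VI cos φ = 6.47 × 0.0308 × cos(-80.0°) = 34.8 mW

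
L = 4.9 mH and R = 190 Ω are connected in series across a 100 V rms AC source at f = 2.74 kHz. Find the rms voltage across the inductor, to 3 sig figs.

40.6 V

ω = 2πf = 17220 rad/s
X_L = ωL = 84.4 Ω
Z = 190 + j84.4 Ω
|Z| = √(190² + 84.4²) = 208 Ω
I = V/|Z| = 481 mA
V_L = I·|Z_L| = 0.481 × 84.4 = 40.6 V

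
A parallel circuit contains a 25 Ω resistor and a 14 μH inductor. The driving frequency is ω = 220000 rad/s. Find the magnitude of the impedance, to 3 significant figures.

3.06 Ω

X_L = ωL = 3.08 Ω
Parallel: admittances add. Y = 1/R + 1/(jωL)
Y = (0.0400 − j0.325) S
|Y| = 0.327 S → |Z| = 1/|Y| = 3.06 Ω, ∠Z = −∠Y = 83.0°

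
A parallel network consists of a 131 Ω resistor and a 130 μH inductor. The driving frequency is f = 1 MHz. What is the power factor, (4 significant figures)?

0.9874

ω = 2πf = 6.283e+06 rad/s
X_L = ωL = 816.8 Ω
Parallel: admittances add. Y = 1/R + 1/(jωL)
Y = (0.007634 − j0.001224) S
|Y| = 0.007731 S → |Z| = 1/|Y| = 129.3 Ω, ∠Z = −∠Y = 9.111°
cos φ = cos(9.111°) = 0.9874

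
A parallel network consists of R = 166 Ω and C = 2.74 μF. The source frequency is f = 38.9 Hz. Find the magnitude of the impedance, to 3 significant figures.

165 Ω

ω = 2πf = 244.4 rad/s
X_C = 1/(ωC) = 1490 Ω
Parallel: admittances add. Y = 1/R + jωC
Y = (0.00602 + j0.000670) S
|Y| = 0.00606 S → |Z| = 1/|Y| = 165 Ω, ∠Z = −∠Y = -6.34°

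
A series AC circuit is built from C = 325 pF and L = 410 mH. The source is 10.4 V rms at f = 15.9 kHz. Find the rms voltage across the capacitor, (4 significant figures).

31.52 V

ω = 2πf = 99900 rad/s
X_L = ωL = 40960 Ω
X_C = 1/(ωC) = 30800 Ω
Net reactance X = X_L − X_C = 10160 Ω
Z = j10160 Ω
|Z| = √(0² + 10160²) = 10160 Ω
I = V/|Z| = 1.024 mA
V_C = I·|Z_C| = 0.001024 × 30800 = 31.52 V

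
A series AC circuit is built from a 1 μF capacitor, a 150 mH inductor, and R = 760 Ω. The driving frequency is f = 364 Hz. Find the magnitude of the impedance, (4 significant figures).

ω = 2πf = 2287 rad/s
X_L = ωL = 343.1 Ω
X_C = 1/(ωC) = 437.2 Ω
Net reactance X = X_L − X_C = -94.18 Ω
Z = 760.0 − j94.18 Ω
|Z| = √(760.0² + 94.18²) = 765.8 Ω

765.8 Ω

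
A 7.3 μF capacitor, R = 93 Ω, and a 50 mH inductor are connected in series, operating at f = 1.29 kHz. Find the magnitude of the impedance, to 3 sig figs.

ω = 2πf = 8105 rad/s
X_L = ωL = 405 Ω
X_C = 1/(ωC) = 16.9 Ω
Net reactance X = X_L − X_C = 388 Ω
Z = 93.0 + j388 Ω
|Z| = √(93.0² + 388²) = 399 Ω

399 Ω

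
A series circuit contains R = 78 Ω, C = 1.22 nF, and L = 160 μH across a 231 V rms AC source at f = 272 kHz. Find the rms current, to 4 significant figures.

1.048 A

ω = 2πf = 1.709e+06 rad/s
X_L = ωL = 273.4 Ω
X_C = 1/(ωC) = 479.6 Ω
Net reactance X = X_L − X_C = -206.2 Ω
Z = 78.00 − j206.2 Ω
|Z| = √(78.00² + 206.2²) = 220.4 Ω
I = V/|Z| = 231/220.4 = 1.048 A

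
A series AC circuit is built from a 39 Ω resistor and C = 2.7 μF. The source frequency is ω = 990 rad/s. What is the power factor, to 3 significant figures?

0.104

X_C = 1/(ωC) = 374 Ω
Z = 39.0 − j374 Ω
|Z| = √(39.0² + 374²) = 376 Ω
∠Z = arctan(-374/39.0) = -84.0°
cos φ = cos(-84.0°) = 0.104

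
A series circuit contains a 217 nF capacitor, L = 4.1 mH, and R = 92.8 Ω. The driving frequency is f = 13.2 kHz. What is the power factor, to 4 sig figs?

ω = 2πf = 82940 rad/s
X_L = ωL = 340.0 Ω
X_C = 1/(ωC) = 55.56 Ω
Net reactance X = X_L − X_C = 284.5 Ω
Z = 92.80 + j284.5 Ω
|Z| = √(92.80² + 284.5²) = 299.2 Ω
∠Z = arctan(284.5/92.80) = 71.93°
cos φ = cos(71.93°) = 0.3101

0.3101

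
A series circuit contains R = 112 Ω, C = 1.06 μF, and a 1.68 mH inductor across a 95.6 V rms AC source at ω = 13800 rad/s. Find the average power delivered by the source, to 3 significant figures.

70.2 W

X_L = ωL = 23.2 Ω
X_C = 1/(ωC) = 68.4 Ω
Net reactance X = X_L − X_C = -45.2 Ω
Z = 112 − j45.2 Ω
|Z| = √(112² + 45.2²) = 121 Ω
∠Z = arctan(-45.2/112) = -22.0°
I = V/|Z| = 792 mA
P = VI cos φ = 95.6 × 0.792 × cos(-22.0°) = 70.2 W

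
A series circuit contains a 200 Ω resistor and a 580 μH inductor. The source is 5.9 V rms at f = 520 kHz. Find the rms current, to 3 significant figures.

3.10 mA

ω = 2πf = 3.267e+06 rad/s
X_L = ωL = 1900 Ω
Z = 200 + j1900 Ω
|Z| = √(200² + 1900²) = 1910 Ω
I = V/|Z| = 5.9/1910 = 3.10 mA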